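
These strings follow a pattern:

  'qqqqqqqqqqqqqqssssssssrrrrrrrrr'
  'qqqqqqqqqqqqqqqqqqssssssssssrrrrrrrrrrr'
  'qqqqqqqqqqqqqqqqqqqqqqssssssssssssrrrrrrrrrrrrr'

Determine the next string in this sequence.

qqqqqqqqqqqqqqqqqqqqqqqqqqssssssssssssssrrrrrrrrrrrrrrr

The n-th term is 4n+2 q's then 2n+2 s's then 2n+3 r's, where the shown terms are n = 3, 4, 5.
For the next term, n = 6, so the run lengths are 26, 14, 15.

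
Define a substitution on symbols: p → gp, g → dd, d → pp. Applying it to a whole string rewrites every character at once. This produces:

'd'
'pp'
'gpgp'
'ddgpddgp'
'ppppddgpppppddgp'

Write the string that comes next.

Replace each of the 16 characters of ppppddgpppppddgp in place — gp gp gp gp pp pp dd gp gp gp gp gp pp pp dd gp — and concatenate.

gpgpgpgpppppddgpgpgpgpgpppppddgp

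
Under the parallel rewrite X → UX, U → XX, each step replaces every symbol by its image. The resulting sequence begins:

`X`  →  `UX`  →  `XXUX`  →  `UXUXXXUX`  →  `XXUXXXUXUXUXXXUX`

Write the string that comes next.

UXUXXXUXUXUXXXUXXXUXXXUXUXUXXXUX

Replace each of the 16 characters of XXUXXXUXUXUXXXUX in place — UX UX XX UX UX UX XX UX XX UX XX UX UX UX XX UX — and concatenate.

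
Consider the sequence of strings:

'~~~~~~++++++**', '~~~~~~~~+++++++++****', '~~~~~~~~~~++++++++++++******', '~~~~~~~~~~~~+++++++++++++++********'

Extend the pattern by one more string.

Each string has the form ~^{2n+2} +^{3n} *^{2n-2}, where the shown terms are n = 2, 3, 4, 5.
For the next term, n = 6, so the run lengths are 14, 18, 10.

~~~~~~~~~~~~~~++++++++++++++++++**********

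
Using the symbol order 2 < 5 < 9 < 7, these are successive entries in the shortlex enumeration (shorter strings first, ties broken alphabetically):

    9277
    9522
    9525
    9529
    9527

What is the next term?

9552

The successor of 9527 increments the rightmost position that isn't already 7 and resets every position after it to 2.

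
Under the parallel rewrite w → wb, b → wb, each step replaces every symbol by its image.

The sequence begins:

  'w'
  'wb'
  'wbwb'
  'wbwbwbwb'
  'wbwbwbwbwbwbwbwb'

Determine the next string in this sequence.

Rewriting the 16 symbols of wbwbwbwbwbwbwbwb one by one yields wb wb wb wb wb wb wb wb wb wb wb wb wb wb wb wb; concatenated:

wbwbwbwbwbwbwbwbwbwbwbwbwbwbwbwb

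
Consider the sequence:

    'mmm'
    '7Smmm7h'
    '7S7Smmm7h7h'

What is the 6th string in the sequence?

s(k+1) = 7S·s(k)·7h, so each term gains 7S as a prefix and 7h as a suffix.
From 7S7Smmm7h7h, 3 further steps: 7S7Smmm7h7h → 7S7S7Smmm7h7h7h → 7S7S7S7Smmm7h7h7h7h → (answer).

7S7S7S7S7Smmm7h7h7h7h7h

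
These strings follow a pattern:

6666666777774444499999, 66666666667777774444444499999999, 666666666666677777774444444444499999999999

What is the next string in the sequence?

6666666666666666777777774444444444444499999999999999

Each string has the form 6^{3n+1} 7^{n+3} 4^{3n-1} 9^{3n-1}, where the shown terms are n = 2, 3, 4.
At n = 5 the blocks have lengths 16, 8, 14, 14.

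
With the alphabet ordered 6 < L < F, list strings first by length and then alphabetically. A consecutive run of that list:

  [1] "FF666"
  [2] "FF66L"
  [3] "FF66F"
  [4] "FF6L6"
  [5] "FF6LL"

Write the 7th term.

Continuing the enumeration 2 steps past FF6LL: FF6LL → FF6LF → (answer).

FF6F6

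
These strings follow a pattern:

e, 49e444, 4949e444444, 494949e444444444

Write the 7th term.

494949494949e444444444444444444

s(k+1) = 49·s(k)·444, so each term gains 49 as a prefix and 444 as a suffix.
From 494949e444444444, 3 further steps: 494949e444444444 → 49494949e444444444444 → 4949494949e444444444444444 → (answer).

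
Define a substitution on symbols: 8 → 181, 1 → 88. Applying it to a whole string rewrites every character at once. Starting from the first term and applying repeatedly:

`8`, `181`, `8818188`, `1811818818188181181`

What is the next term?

Applying the rule to each of the 19 symbols of 1811818818188181181 gives the pieces 88 181 88 88 181 88 181 181 88 181 88 181 181 88 181 88 88 181 88, which concatenate to the answer.

88181888818188181181881818818118188181888818188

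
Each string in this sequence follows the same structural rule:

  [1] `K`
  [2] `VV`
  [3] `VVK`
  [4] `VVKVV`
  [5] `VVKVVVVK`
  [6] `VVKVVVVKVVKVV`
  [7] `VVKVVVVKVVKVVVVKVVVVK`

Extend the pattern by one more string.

Each term (from the third on) is the previous term followed by the one before it: term 3 = VV·K = VVK.
So term 8 is VVKVVVVKVVKVVVVKVVVVK·VVKVVVVKVVKVV.

VVKVVVVKVVKVVVVKVVVVKVVKVVVVKVVKVV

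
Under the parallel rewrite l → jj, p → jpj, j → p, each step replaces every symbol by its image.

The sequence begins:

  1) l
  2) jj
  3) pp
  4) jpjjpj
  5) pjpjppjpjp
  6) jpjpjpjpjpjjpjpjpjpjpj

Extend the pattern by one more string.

pjpjpjpjpjpjpjpjpjpjppjpjpjpjpjpjpjpjpjpjp

Replace each of the 22 characters of jpjpjpjpjpjjpjpjpjpjpj in place — p jpj p jpj p jpj p jpj p jpj p p jpj p jpj p jpj p jpj p jpj p — and concatenate.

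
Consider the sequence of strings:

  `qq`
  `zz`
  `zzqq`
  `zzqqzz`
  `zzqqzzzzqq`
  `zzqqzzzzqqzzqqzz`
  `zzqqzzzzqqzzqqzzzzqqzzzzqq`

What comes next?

Each term (from the third on) is the previous term followed by the one before it: term 3 = zz·qq = zzqq.
So term 8 is zzqqzzzzqqzzqqzzzzqqzzzzqq·zzqqzzzzqqzzqqzz.

zzqqzzzzqqzzqqzzzzqqzzzzqqzzqqzzzzqqzzqqzz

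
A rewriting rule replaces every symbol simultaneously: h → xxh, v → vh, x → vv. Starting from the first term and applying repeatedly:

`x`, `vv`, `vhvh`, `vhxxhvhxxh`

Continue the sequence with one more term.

Apply φ to vhxxhvhxxh symbol by symbol: v→vh, h→xxh, x→vv, x→vv, h→xxh, v→vh, h→xxh, x→vv, x→vv, h→xxh; joined: vh xxh vv vv xxh vh xxh vv vv xxh.

vhxxhvvvvxxhvhxxhvvvvxxh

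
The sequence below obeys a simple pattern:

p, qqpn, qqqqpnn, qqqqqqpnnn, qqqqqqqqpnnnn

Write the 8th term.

Each term wraps the previous one in qq on the left and n on the right.
From qqqqqqqqpnnnn, 3 further steps: qqqqqqqqpnnnn → qqqqqqqqqqpnnnnn → qqqqqqqqqqqqpnnnnnn → (answer).

qqqqqqqqqqqqqqpnnnnnnn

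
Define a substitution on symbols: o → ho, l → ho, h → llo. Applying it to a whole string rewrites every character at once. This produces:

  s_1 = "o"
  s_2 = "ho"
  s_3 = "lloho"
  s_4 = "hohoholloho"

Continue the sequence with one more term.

llohollohollohohohoholloho

Apply φ to hohoholloho symbol by symbol: h→llo, o→ho, h→llo, o→ho, h→llo, o→ho, l→ho, l→ho, o→ho, h→llo, o→ho; joined: llo ho llo ho llo ho ho ho ho llo ho.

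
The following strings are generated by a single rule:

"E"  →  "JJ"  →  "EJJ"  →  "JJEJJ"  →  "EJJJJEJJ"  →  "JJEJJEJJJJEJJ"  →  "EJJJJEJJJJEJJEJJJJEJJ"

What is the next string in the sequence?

Each term (from the third on) is the two preceding terms concatenated in order: term 3 = E·JJ = EJJ.
So term 8 is JJEJJEJJJJEJJ·EJJJJEJJJJEJJEJJJJEJJ.

JJEJJEJJJJEJJEJJJJEJJJJEJJEJJJJEJJ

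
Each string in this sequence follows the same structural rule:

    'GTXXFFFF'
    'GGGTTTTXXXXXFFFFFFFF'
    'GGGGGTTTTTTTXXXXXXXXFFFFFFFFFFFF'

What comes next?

The n-th term is 2n-1 G's then 3n-2 T's then 3n-1 X's then 4n F's (n = 1, 2, …).
At n = 4 the blocks have lengths 7, 10, 11, 16.

GGGGGGGTTTTTTTTTTXXXXXXXXXXXFFFFFFFFFFFFFFFF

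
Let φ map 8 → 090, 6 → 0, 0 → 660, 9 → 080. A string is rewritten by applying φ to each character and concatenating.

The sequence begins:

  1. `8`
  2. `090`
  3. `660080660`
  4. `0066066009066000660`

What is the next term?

Replace each of the 19 characters of 0066066009066000660 in place — 660 660 0 0 660 0 0 660 660 080 660 0 0 660 660 660 0 0 660 — and concatenate.

66066000660006606600806600066066066000660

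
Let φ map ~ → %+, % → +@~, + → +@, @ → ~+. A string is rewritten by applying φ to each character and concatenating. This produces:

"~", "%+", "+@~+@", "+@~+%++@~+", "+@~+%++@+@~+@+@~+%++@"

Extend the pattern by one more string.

+@~+%++@+@~+@+@~++@~+%++@~++@~+%++@+@~+@+@~+

φ(+@~+%++@+@~+@+@~+%++@) expands symbol-by-symbol to +@ ~+ %+ +@ +@~ +@ +@ ~+ +@ ~+ %+ +@ ~+ +@ ~+ %+ +@ +@~ +@ +@ ~+; joining the 21 pieces gives the next term.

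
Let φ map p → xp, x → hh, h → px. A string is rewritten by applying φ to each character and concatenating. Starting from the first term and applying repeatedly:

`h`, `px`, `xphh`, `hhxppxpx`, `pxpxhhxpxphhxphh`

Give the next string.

φ(pxpxhhxpxphhxphh) expands symbol-by-symbol to xp hh xp hh px px hh xp hh xp px px hh xp px px; joining the 16 pieces gives the next term.

xphhxphhpxpxhhxphhxppxpxhhxppxpx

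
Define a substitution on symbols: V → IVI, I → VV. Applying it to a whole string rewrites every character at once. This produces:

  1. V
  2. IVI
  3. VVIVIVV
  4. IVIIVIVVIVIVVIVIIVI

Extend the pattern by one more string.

Applying the rule to each of the 19 symbols of IVIIVIVVIVIVVIVIIVI gives the pieces VV IVI VV VV IVI VV IVI IVI VV IVI VV IVI IVI VV IVI VV VV IVI VV, which concatenate to the answer.

VVIVIVVVVIVIVVIVIIVIVVIVIVVIVIIVIVVIVIVVVVIVIVV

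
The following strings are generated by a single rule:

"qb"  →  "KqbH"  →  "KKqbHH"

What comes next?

s(k+1) = K·s(k)·H, so each term gains K as a prefix and H as a suffix.
Applying this once more to KKqbHH:

KKKqbHHH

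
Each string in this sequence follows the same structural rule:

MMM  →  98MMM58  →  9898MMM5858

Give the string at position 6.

Each term wraps the previous one in 98 on the left and 58 on the right.
From 9898MMM5858, 3 further steps: 9898MMM5858 → 989898MMM585858 → 98989898MMM58585858 → (answer).

9898989898MMM5858585858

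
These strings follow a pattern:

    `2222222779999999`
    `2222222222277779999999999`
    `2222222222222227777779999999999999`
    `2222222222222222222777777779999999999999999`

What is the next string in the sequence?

2222222222222222222222277777777779999999999999999999

Each string has the form 2^{4n-1} 7^{2n-2} 9^{3n+1}, where the shown terms are n = 2, 3, 4, 5.
Setting n = 6 gives 23, 10, 19 characters in each block.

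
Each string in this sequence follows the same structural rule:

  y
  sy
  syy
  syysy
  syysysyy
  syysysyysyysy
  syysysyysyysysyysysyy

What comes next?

This is a Fibonacci-style word recurrence s(k) = s(k−1)·s(k−2): e.g. sy·y = syy.
Continuing: syysysyysyysysyysysyy · syysysyysyysy gives term 8.

syysysyysyysysyysysyysyysysyysyysy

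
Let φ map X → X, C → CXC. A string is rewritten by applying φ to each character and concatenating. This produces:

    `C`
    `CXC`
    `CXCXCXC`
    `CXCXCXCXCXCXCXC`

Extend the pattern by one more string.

φ(CXCXCXCXCXCXCXC) expands symbol-by-symbol to CXC X CXC X CXC X CXC X CXC X CXC X CXC X CXC; joining the 15 pieces gives the next term.

CXCXCXCXCXCXCXCXCXCXCXCXCXCXCXC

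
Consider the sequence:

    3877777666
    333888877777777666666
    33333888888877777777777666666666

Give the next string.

Term n consists of 2n-1 3's, followed by 3n-2 8's, followed by 3n+2 7's, followed by 3n 6's (n = 1, 2, …).
Setting n = 4 gives 7, 10, 14, 12 characters in each block.

3333333888888888877777777777777666666666666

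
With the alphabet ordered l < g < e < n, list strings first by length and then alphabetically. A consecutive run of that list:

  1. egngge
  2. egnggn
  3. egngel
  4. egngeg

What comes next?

Find the rightmost character of egngeg below n, bump it to the next letter, and reset everything to its right to l.

egngee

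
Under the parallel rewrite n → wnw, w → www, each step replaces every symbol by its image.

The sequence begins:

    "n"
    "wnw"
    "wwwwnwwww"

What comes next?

wwwwwwwwwwwwwnwwwwwwwwwwwww

Apply φ to wwwwnwwww symbol by symbol: w→www, w→www, w→www, w→www, n→wnw, w→www, w→www, w→www, w→www; joined: www www www www wnw www www www www.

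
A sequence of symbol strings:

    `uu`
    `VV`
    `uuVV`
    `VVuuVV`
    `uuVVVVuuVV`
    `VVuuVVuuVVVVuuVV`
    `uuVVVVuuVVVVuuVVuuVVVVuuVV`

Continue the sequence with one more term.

From term 3 onward, concatenate the second-to-last term with the last: uu·VV = uuVV, VV·uuVV = VVuuVV, …
Continuing: VVuuVVuuVVVVuuVV · uuVVVVuuVVVVuuVVuuVVVVuuVV gives term 8.

VVuuVVuuVVVVuuVVuuVVVVuuVVVVuuVVuuVVVVuuVV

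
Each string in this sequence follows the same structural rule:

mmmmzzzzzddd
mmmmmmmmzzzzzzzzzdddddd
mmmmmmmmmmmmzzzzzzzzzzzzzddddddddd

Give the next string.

Reading off run lengths: m runs 4, 8, 12; z runs 5, 9, 13; d runs 3, 6, 9 — each is linear in n (n = 1, 2, …).
For the next term, n = 4, so the run lengths are 16, 17, 12.

mmmmmmmmmmmmmmmmzzzzzzzzzzzzzzzzzdddddddddddd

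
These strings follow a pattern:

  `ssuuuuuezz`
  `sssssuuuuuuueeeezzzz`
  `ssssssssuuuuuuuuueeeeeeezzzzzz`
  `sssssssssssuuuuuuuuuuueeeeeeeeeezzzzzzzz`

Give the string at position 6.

sssssssssssssssssuuuuuuuuuuuuuuueeeeeeeeeeeeeeeezzzzzzzzzzzz

The n-th term is 3n-1 s's then 2n+3 u's then 3n-2 e's then 2n z's (n = 1, 2, …).
At n = 6 the blocks have lengths 17, 15, 16, 12.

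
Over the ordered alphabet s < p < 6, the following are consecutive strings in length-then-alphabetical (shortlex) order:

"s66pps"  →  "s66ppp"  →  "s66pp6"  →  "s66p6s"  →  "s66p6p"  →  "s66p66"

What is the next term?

Find the rightmost character of s66p66 below 6, bump it to the next letter, and reset everything to its right to s.

s666ss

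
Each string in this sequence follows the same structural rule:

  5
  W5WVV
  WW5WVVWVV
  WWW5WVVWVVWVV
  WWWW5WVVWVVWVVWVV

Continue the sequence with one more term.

s(k+1) = W·s(k)·WVV, so each term gains W as a prefix and WVV as a suffix.
One more step from WWWW5WVVWVVWVVWVV gives the answer.

WWWWW5WVVWVVWVVWVVWVV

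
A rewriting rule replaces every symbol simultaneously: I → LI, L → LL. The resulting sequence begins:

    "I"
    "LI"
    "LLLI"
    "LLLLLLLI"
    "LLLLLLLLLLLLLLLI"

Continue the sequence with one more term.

Rewriting the 16 symbols of LLLLLLLLLLLLLLLI one by one yields LL LL LL LL LL LL LL LL LL LL LL LL LL LL LL LI; concatenated:

LLLLLLLLLLLLLLLLLLLLLLLLLLLLLLLI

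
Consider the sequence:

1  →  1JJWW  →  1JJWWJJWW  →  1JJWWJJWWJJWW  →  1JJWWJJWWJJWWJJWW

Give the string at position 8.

1JJWWJJWWJJWWJJWWJJWWJJWWJJWW

Each term is the previous one with JJWW appended.
From 1JJWWJJWWJJWWJJWW, 3 further steps: 1JJWWJJWWJJWWJJWW → 1JJWWJJWWJJWWJJWWJJWW → 1JJWWJJWWJJWWJJWWJJWWJJWW → (answer).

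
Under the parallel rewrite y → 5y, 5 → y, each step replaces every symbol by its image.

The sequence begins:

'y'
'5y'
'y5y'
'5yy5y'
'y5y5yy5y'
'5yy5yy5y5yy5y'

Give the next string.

Replace each of the 13 characters of 5yy5yy5y5yy5y in place — y 5y 5y y 5y 5y y 5y y 5y 5y y 5y — and concatenate.

y5y5yy5y5yy5yy5y5yy5y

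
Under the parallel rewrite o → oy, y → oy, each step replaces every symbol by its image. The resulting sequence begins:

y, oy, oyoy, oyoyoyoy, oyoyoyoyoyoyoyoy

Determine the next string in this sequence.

Rewriting the 16 symbols of oyoyoyoyoyoyoyoy one by one yields oy oy oy oy oy oy oy oy oy oy oy oy oy oy oy oy; concatenated:

oyoyoyoyoyoyoyoyoyoyoyoyoyoyoyoy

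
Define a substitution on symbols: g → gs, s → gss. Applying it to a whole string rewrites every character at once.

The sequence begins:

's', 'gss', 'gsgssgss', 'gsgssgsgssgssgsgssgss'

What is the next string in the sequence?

Rewriting the 21 symbols of gsgssgsgssgssgsgssgss one by one yields gs gss gs gss gss gs gss gs gss gss gs gss gss gs gss gs gss gss gs gss gss; concatenated:

gsgssgsgssgssgsgssgsgssgssgsgssgssgsgssgsgssgssgsgssgss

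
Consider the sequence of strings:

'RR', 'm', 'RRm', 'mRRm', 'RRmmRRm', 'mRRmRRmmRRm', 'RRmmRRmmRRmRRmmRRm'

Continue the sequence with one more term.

mRRmRRmmRRmRRmmRRmmRRmRRmmRRm

This is a Fibonacci-style word recurrence s(k) = s(k−2)·s(k−1): e.g. RR·m = RRm.
The next term joins mRRmRRmmRRm and RRmmRRmmRRmRRmmRRm.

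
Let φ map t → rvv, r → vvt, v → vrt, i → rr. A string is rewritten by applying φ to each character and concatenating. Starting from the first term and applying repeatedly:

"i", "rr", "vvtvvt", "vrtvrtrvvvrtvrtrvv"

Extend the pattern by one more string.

vrtvvtrvvvrtvvtrvvvvtvrtvrtvrtvvtrvvvrtvvtrvvvvtvrtvrt

Replace each of the 18 characters of vrtvrtrvvvrtvrtrvv in place — vrt vvt rvv vrt vvt rvv vvt vrt vrt vrt vvt rvv vrt vvt rvv vvt vrt vrt — and concatenate.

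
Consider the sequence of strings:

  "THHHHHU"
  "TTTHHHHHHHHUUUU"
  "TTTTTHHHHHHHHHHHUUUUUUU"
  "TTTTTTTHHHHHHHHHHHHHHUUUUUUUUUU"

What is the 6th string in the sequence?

Each string has the form T^{2n-1} H^{3n+2} U^{3n-2} (n = 1, 2, …).
Setting n = 6 gives 11, 20, 16 characters in each block.

TTTTTTTTTTTHHHHHHHHHHHHHHHHHHHHUUUUUUUUUUUUUUUU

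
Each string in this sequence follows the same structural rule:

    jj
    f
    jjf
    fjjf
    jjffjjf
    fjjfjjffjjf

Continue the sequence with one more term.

From term 3 onward, concatenate the second-to-last term with the last: jj·f = jjf, f·jjf = fjjf, …
So term 7 is jjffjjf·fjjfjjffjjf.

jjffjjffjjfjjffjjf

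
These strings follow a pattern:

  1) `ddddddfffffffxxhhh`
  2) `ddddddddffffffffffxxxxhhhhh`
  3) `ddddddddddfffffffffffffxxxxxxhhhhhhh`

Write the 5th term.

ddddddddddddddfffffffffffffffffffxxxxxxxxxxhhhhhhhhhhh

The n-th term is 2n+2 d's then 3n+1 f's then 2n-2 x's then 2n-1 h's, where the shown terms are n = 2, 3, 4.
At n = 6 the blocks have lengths 14, 19, 10, 11.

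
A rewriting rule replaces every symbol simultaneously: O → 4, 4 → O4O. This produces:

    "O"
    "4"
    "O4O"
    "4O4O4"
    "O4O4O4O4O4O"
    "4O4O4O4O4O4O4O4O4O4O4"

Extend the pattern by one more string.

φ(4O4O4O4O4O4O4O4O4O4O4) expands symbol-by-symbol to O4O 4 O4O 4 O4O 4 O4O 4 O4O 4 O4O 4 O4O 4 O4O 4 O4O 4 O4O 4 O4O; joining the 21 pieces gives the next term.

O4O4O4O4O4O4O4O4O4O4O4O4O4O4O4O4O4O4O4O4O4O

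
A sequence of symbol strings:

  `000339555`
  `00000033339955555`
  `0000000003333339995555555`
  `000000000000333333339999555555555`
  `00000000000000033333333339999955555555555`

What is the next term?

Each string has the form 0^{3n} 3^{2n} 9^{n} 5^{2n+1} (n = 1, 2, …).
Setting n = 6 gives 18, 12, 6, 13 characters in each block.

0000000000000000003333333333339999995555555555555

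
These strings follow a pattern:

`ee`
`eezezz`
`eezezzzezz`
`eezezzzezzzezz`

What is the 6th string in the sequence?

The strings grow by a fixed suffix zezz each time.
From eezezzzezzzezz, 2 further steps: eezezzzezzzezz → eezezzzezzzezzzezz → (answer).

eezezzzezzzezzzezzzezz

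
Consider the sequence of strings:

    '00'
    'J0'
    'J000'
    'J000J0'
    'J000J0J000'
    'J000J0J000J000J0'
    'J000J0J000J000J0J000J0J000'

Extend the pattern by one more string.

J000J0J000J000J0J000J0J000J000J0J000J000J0

This is a Fibonacci-style word recurrence s(k) = s(k−1)·s(k−2): e.g. J0·00 = J000.
The next term joins J000J0J000J000J0J000J0J000 and J000J0J000J000J0.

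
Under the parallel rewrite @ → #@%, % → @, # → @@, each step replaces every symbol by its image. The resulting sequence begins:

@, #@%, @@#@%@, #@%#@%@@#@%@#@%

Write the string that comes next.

@@#@%@@@#@%@#@%#@%@@#@%@#@%@@#@%@

φ(#@%#@%@@#@%@#@%) expands symbol-by-symbol to @@ #@% @ @@ #@% @ #@% #@% @@ #@% @ #@% @@ #@% @; joining the 15 pieces gives the next term.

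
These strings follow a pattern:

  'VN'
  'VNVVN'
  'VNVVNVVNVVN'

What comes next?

VNVVNVVNVVNVVNVVNVVNVVN

Every step duplicates the string with 'V' between the halves.
One more doubling of VNVVNVVNVVN gives the answer.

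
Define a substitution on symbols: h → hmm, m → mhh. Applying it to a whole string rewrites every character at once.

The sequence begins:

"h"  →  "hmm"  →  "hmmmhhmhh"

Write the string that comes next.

Expanding hmmmhhmhh: h→hmm, m→mhh, m→mhh, m→mhh, h→hmm, h→hmm, m→mhh, h→hmm, h→hmm. Concatenated: hmm mhh mhh mhh hmm hmm mhh hmm hmm.

hmmmhhmhhmhhhmmhmmmhhhmmhmm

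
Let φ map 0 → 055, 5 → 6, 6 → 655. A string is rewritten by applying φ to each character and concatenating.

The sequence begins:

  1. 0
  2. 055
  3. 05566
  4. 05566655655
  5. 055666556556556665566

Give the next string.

0556665565565566655666556665565565566655655

Applying the rule to each of the 21 symbols of 055666556556556665566 gives the pieces 055 6 6 655 655 655 6 6 655 6 6 655 6 6 655 655 655 6 6 655 655, which concatenate to the answer.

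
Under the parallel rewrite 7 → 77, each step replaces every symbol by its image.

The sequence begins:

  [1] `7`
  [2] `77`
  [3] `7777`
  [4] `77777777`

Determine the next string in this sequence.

7777777777777777

Apply φ to 77777777 symbol by symbol: 7→77, 7→77, 7→77, 7→77, 7→77, 7→77, 7→77, 7→77; joined: 77 77 77 77 77 77 77 77.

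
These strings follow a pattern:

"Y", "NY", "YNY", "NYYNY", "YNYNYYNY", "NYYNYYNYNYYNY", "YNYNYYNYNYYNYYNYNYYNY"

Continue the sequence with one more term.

NYYNYYNYNYYNYYNYNYYNYNYYNYYNYNYYNY

From term 3 onward, concatenate the second-to-last term with the last: Y·NY = YNY, NY·YNY = NYYNY, …
Continuing: NYYNYYNYNYYNY · YNYNYYNYNYYNYYNYNYYNY gives term 8.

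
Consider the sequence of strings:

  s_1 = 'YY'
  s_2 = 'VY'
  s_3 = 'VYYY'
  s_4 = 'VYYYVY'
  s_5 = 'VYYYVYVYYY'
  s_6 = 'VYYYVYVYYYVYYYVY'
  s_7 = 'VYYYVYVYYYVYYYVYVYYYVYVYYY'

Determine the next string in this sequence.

VYYYVYVYYYVYYYVYVYYYVYVYYYVYYYVYVYYYVYYYVY

From term 3 onward, concatenate the last term with the second-to-last: VY·YY = VYYY, VYYY·VY = VYYYVY, …
The next term joins VYYYVYVYYYVYYYVYVYYYVYVYYY and VYYYVYVYYYVYYYVY.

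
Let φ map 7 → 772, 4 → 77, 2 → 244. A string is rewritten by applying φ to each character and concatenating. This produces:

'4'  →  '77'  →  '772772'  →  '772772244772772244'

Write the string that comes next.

φ(772772244772772244) expands symbol-by-symbol to 772 772 244 772 772 244 244 77 77 772 772 244 772 772 244 244 77 77; joining the 18 pieces gives the next term.

77277224477277224424477777727722447727722442447777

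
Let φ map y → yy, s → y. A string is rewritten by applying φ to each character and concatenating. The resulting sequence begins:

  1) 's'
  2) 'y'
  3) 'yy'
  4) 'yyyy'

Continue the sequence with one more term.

Expanding yyyy: y→yy, y→yy, y→yy, y→yy. Concatenated: yy yy yy yy.

yyyyyyyy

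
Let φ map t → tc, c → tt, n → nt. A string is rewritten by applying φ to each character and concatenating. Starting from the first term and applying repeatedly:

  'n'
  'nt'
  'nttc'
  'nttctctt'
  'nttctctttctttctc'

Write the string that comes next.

Replace each of the 16 characters of nttctctttctttctc in place — nt tc tc tt tc tt tc tc tc tt tc tc tc tt tc tt — and concatenate.

nttctctttctttctctctttctctctttctt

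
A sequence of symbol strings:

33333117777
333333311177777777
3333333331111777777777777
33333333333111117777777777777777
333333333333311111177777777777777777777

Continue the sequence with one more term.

3333333333333331111111777777777777777777777777

Each string has the form 3^{2n+3} 1^{n+1} 7^{4n} (n = 1, 2, …).
At n = 6 the blocks have lengths 15, 7, 24.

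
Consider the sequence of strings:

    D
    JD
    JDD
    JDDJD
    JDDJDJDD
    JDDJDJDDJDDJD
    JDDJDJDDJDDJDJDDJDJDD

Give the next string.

JDDJDJDDJDDJDJDDJDJDDJDDJDJDDJDDJD

Each term (from the third on) is the previous term followed by the one before it: term 3 = JD·D = JDD.
So term 8 is JDDJDJDDJDDJDJDDJDJDD·JDDJDJDDJDDJD.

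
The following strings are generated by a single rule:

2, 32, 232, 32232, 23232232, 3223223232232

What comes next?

232322323223223232232

Each term (from the third on) is the two preceding terms concatenated in order: term 3 = 2·32 = 232.
So term 7 is 23232232·3223223232232.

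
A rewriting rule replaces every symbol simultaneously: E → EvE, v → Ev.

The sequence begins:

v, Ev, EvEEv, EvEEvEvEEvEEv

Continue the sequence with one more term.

Rewriting the 13 symbols of EvEEvEvEEvEEv one by one yields EvE Ev EvE EvE Ev EvE Ev EvE EvE Ev EvE EvE Ev; concatenated:

EvEEvEvEEvEEvEvEEvEvEEvEEvEvEEvEEv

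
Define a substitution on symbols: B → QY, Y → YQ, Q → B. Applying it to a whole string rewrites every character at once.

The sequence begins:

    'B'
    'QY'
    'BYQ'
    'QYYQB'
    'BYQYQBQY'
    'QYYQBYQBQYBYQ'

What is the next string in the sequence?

φ(QYYQBYQBQYBYQ) expands symbol-by-symbol to B YQ YQ B QY YQ B QY B YQ QY YQ B; joining the 13 pieces gives the next term.

BYQYQBQYYQBQYBYQQYYQB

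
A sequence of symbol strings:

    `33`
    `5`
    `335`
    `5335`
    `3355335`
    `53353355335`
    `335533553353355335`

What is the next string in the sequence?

53353355335335533553353355335

This is a Fibonacci-style word recurrence s(k) = s(k−2)·s(k−1): e.g. 33·5 = 335.
So term 8 is 53353355335·335533553353355335.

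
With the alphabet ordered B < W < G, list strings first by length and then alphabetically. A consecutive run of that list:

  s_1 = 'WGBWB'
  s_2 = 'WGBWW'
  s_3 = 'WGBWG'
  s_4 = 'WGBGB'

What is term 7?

WGWBB

Stepping forward 3 times from WGBGB: WGBGB → WGBGW → WGBGG, then the target.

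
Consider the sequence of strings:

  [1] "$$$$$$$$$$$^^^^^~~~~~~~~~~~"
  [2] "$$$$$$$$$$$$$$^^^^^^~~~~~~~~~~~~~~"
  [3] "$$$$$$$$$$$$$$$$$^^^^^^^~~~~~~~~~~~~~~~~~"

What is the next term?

$$$$$$$$$$$$$$$$$$$$^^^^^^^^~~~~~~~~~~~~~~~~~~~~

The n-th term is 3n+2 $'s then n+2 ^'s then 3n+2 ~'s, where the shown terms are n = 3, 4, 5.
Setting n = 6 gives 20, 8, 20 characters in each block.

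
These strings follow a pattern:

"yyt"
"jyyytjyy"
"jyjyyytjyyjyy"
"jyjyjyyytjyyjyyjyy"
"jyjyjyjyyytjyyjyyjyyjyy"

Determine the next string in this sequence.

jyjyjyjyjyyytjyyjyyjyyjyyjyy

s(k+1) = jy·s(k)·jyy, so each term gains jy as a prefix and jyy as a suffix.
So the next term is jy·jyjyjyjyyytjyyjyyjyyjyy·jyy.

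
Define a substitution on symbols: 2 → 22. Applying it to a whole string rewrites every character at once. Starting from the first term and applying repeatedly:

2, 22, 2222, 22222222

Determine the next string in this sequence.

2222222222222222

Apply φ to 22222222 symbol by symbol: 2→22, 2→22, 2→22, 2→22, 2→22, 2→22, 2→22, 2→22; joined: 22 22 22 22 22 22 22 22.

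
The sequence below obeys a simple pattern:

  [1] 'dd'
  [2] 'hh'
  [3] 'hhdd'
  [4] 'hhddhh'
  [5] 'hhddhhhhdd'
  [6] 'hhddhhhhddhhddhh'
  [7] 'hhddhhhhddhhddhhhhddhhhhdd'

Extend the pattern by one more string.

hhddhhhhddhhddhhhhddhhhhddhhddhhhhddhhddhh

From term 3 onward, concatenate the last term with the second-to-last: hh·dd = hhdd, hhdd·hh = hhddhh, …
So term 8 is hhddhhhhddhhddhhhhddhhhhdd·hhddhhhhddhhddhh.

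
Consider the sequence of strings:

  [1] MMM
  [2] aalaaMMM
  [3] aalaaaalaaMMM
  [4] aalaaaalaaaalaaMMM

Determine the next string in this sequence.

aalaaaalaaaalaaaalaaMMM

Every step adds aalaa at the front: s(k+1) = aalaa·s(k).
So the next term is aalaa·aalaaaalaaaalaaMMM.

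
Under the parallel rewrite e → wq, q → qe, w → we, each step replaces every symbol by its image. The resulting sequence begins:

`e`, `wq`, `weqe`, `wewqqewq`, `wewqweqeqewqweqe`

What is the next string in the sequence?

Applying the rule to each of the 16 symbols of wewqweqeqewqweqe gives the pieces we wq we qe we wq qe wq qe wq we qe we wq qe wq, which concatenate to the answer.

wewqweqewewqqewqqewqweqewewqqewq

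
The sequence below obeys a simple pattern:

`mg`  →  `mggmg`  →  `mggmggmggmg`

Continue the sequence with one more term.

mggmggmggmggmggmggmggmg

Each string is two copies of the previous one joined by 'g'.
So the next term is two copies of mggmggmggmg with 'g' between the halves.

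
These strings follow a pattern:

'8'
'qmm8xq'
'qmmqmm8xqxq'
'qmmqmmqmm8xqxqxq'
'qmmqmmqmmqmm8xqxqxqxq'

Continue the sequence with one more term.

qmmqmmqmmqmmqmm8xqxqxqxqxq

s(k+1) = qmm·s(k)·xq, so each term gains qmm as a prefix and xq as a suffix.
So the next term is qmm·qmmqmmqmmqmm8xqxqxqxq·xq.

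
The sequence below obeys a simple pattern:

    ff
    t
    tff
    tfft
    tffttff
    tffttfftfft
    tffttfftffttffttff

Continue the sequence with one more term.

tffttfftffttffttfftffttfftfft

Each term (from the third on) is the previous term followed by the one before it: term 3 = t·ff = tff.
The next term joins tffttfftffttffttff and tffttfftfft.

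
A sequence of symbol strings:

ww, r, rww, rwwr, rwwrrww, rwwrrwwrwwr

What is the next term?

Each term (from the third on) is the previous term followed by the one before it: term 3 = r·ww = rww.
The next term joins rwwrrwwrwwr and rwwrrww.

rwwrrwwrwwrrwwrrww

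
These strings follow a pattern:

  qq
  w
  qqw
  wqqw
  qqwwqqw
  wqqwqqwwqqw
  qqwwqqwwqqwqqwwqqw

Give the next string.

wqqwqqwwqqwqqwwqqwwqqwqqwwqqw

From term 3 onward, concatenate the second-to-last term with the last: qq·w = qqw, w·qqw = wqqw, …
So term 8 is wqqwqqwwqqw·qqwwqqwwqqwqqwwqqw.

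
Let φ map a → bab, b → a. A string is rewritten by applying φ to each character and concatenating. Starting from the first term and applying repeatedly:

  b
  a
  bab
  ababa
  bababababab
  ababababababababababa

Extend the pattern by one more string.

bababababababababababababababababababababab

Applying the rule to each of the 21 symbols of ababababababababababa gives the pieces bab a bab a bab a bab a bab a bab a bab a bab a bab a bab a bab, which concatenate to the answer.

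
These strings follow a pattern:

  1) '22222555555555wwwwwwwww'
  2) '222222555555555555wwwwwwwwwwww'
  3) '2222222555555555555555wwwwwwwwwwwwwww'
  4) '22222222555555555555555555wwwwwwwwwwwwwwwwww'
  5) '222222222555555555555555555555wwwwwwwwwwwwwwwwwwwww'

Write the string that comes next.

The n-th term is n+3 2's then 3n+3 5's then 3n+3 w's, where the shown terms are n = 2, 3, 4, 5, 6.
At n = 7 the blocks have lengths 10, 24, 24.

2222222222555555555555555555555555wwwwwwwwwwwwwwwwwwwwwwww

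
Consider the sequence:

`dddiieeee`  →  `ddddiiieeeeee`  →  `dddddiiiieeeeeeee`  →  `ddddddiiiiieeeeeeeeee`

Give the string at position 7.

Term n consists of n+1 d's, followed by n i's, followed by 2n e's, where the shown terms are n = 2, 3, 4, 5.
For term 7, n = 8, so the run lengths are 9, 8, 16.

dddddddddiiiiiiiieeeeeeeeeeeeeeee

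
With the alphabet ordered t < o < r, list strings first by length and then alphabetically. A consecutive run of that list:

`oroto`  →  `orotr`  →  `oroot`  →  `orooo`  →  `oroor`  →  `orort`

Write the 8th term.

Continuing the enumeration 2 steps past orort: orort → ororo → (answer).

ororr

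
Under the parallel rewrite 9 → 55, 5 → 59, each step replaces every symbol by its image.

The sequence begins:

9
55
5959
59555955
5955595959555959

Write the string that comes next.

59555959595559555955595959555955

φ(5955595959555959) expands symbol-by-symbol to 59 55 59 59 59 55 59 55 59 55 59 59 59 55 59 55; joining the 16 pieces gives the next term.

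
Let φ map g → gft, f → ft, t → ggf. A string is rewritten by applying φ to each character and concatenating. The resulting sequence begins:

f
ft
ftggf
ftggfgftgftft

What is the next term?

Applying the rule to each of the 13 symbols of ftggfgftgftft gives the pieces ft ggf gft gft ft gft ft ggf gft ft ggf ft ggf, which concatenate to the answer.

ftggfgftgftftgftftggfgftftggfftggf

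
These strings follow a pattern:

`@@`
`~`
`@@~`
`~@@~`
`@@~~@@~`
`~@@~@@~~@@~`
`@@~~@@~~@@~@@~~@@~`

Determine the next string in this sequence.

~@@~@@~~@@~@@~~@@~~@@~@@~~@@~

Each term (from the third on) is the two preceding terms concatenated in order: term 3 = @@·~ = @@~.
The next term joins ~@@~@@~~@@~ and @@~~@@~~@@~@@~~@@~.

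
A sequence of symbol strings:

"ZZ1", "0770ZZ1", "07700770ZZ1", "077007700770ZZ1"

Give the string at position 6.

The strings grow by a fixed prefix 0770 each time.
From 077007700770ZZ1, 2 further steps: 077007700770ZZ1 → 0770077007700770ZZ1 → (answer).

07700770077007700770ZZ1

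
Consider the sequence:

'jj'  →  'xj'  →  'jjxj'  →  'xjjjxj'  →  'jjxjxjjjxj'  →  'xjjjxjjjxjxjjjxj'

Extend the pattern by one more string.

jjxjxjjjxjxjjjxjjjxjxjjjxj

This is a Fibonacci-style word recurrence s(k) = s(k−2)·s(k−1): e.g. jj·xj = jjxj.
Continuing: jjxjxjjjxj · xjjjxjjjxjxjjjxj gives term 7.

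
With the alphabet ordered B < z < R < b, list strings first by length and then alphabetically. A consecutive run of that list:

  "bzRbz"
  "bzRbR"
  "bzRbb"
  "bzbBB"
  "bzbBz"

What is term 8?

bzbzB

Advancing 3 positions from bzbBz through bzbBz → bzbBR → bzbBb reaches term 8.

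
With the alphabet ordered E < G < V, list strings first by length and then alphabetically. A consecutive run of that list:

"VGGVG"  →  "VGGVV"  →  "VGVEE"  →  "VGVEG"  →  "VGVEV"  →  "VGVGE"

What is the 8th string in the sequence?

Advancing 2 positions from VGVGE through VGVGE → VGVGG reaches term 8.

VGVGV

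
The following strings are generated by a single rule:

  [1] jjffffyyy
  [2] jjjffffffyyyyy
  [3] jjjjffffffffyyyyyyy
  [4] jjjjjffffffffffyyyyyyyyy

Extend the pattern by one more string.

Reading off run lengths: j runs 2, 3, 4, 5; f runs 4, 6, 8, 10; y runs 3, 5, 7, 9 — each is linear in n, where the shown terms are n = 2, 3, 4, 5.
For the next term, n = 6, so the run lengths are 6, 12, 11.

jjjjjjffffffffffffyyyyyyyyyyy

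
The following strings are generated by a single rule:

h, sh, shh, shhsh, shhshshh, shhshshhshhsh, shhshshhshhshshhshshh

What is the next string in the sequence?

From term 3 onward, concatenate the last term with the second-to-last: sh·h = shh, shh·sh = shhsh, …
Continuing: shhshshhshhshshhshshh · shhshshhshhsh gives term 8.

shhshshhshhshshhshshhshhshshhshhsh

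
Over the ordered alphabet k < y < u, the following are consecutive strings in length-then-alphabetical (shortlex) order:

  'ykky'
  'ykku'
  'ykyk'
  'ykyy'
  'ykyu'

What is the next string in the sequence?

ykuk

Treat ykyu as a base-3 numeral over the given alphabet and add one, carrying through any trailing u's.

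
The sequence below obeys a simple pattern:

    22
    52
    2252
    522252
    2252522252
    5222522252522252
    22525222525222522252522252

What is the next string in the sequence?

522252225252225222525222525222522252522252

Each term (from the third on) is the two preceding terms concatenated in order: term 3 = 22·52 = 2252.
Continuing: 5222522252522252 · 22525222525222522252522252 gives term 8.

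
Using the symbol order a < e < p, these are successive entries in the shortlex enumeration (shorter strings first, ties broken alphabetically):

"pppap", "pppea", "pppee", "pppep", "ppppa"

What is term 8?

Stepping forward 3 times from ppppa: ppppa → ppppe → ppppp, then the target.

aaaaaa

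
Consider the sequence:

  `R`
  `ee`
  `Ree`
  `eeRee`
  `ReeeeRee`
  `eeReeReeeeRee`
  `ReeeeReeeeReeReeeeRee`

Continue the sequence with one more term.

Each term (from the third on) is the two preceding terms concatenated in order: term 3 = R·ee = Ree.
So term 8 is eeReeReeeeRee·ReeeeReeeeReeReeeeRee.

eeReeReeeeReeReeeeReeeeReeReeeeRee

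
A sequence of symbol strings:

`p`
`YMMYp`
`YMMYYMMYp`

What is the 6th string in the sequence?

YMMYYMMYYMMYYMMYYMMYp

The strings grow by a fixed prefix YMMY each time.
From YMMYYMMYp, 3 further steps: YMMYYMMYp → YMMYYMMYYMMYp → YMMYYMMYYMMYYMMYp → (answer).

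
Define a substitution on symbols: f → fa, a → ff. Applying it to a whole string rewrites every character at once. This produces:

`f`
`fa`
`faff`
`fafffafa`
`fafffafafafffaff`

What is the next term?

fafffafafafffafffafffafafafffafa

φ(fafffafafafffaff) expands symbol-by-symbol to fa ff fa fa fa ff fa ff fa ff fa fa fa ff fa fa; joining the 16 pieces gives the next term.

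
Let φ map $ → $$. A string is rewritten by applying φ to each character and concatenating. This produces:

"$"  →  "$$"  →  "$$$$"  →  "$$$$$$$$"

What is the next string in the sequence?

$$$$$$$$$$$$$$$$

Rewriting each symbol of $$$$$$$$: $→$$, $→$$, $→$$, $→$$, $→$$, $→$$, $→$$, $→$$, which concatenates to $$ $$ $$ $$ $$ $$ $$ $$.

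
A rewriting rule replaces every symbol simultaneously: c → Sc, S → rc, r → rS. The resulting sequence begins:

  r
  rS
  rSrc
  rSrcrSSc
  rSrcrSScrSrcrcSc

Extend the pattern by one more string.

Applying the rule to each of the 16 symbols of rSrcrSScrSrcrcSc gives the pieces rS rc rS Sc rS rc rc Sc rS rc rS Sc rS Sc rc Sc, which concatenate to the answer.

rSrcrSScrSrcrcScrSrcrSScrSScrcSc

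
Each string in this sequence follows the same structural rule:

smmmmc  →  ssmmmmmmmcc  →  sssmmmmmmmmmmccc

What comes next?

Term n consists of n s's, followed by 3n+1 m's, followed by n c's (n = 1, 2, …).
At n = 4 the blocks have lengths 4, 13, 4.

ssssmmmmmmmmmmmmmcccc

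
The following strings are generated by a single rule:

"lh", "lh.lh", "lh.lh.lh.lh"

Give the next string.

lh.lh.lh.lh.lh.lh.lh.lh

Every step duplicates the string with '.' between the halves.
One more doubling of lh.lh.lh.lh gives the answer.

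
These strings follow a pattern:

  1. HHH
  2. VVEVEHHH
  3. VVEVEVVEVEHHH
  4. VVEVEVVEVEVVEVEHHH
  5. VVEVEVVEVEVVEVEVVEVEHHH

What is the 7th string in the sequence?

Each term is the previous one with VVEVE prepended.
From VVEVEVVEVEVVEVEVVEVEHHH, 2 further steps: VVEVEVVEVEVVEVEVVEVEHHH → VVEVEVVEVEVVEVEVVEVEVVEVEHHH → (answer).

VVEVEVVEVEVVEVEVVEVEVVEVEVVEVEHHH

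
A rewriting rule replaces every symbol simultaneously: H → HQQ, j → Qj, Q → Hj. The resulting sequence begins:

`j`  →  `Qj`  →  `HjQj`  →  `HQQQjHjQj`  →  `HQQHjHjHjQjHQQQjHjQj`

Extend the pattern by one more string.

HQQHjHjHQQQjHQQQjHQQQjHjQjHQQHjHjHjQjHQQQjHjQj

Replace each of the 20 characters of HQQHjHjHjQjHQQQjHjQj in place — HQQ Hj Hj HQQ Qj HQQ Qj HQQ Qj Hj Qj HQQ Hj Hj Hj Qj HQQ Qj Hj Qj — and concatenate.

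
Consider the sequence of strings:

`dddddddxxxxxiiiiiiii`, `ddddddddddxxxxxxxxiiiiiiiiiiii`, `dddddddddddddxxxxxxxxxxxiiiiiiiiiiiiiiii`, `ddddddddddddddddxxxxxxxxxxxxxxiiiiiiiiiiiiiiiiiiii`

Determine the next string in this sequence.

Term n consists of 3n+1 d's, followed by 3n-1 x's, followed by 4n i's, where the shown terms are n = 2, 3, 4, 5.
For the next term, n = 6, so the run lengths are 19, 17, 24.

dddddddddddddddddddxxxxxxxxxxxxxxxxxiiiiiiiiiiiiiiiiiiiiiiii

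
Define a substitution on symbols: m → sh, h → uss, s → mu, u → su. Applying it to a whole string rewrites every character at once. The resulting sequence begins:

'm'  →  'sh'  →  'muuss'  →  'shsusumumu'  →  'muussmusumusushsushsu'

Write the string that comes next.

Replace each of the 21 characters of muussmusumusushsushsu in place — sh su su mu mu sh su mu su sh su mu su mu uss mu su mu uss mu su — and concatenate.

shsusumumushsumusushsumusumuussmusumuussmusu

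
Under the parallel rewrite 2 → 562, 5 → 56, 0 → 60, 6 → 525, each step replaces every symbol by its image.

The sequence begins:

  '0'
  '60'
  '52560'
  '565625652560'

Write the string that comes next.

Apply φ to 565625652560 symbol by symbol: 5→56, 6→525, 5→56, 6→525, 2→562, 5→56, 6→525, 5→56, 2→562, 5→56, 6→525, 0→60; joined: 56 525 56 525 562 56 525 56 562 56 525 60.

565255652556256525565625652560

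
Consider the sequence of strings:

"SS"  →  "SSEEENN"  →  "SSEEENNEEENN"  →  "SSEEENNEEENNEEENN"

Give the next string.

Each term is the previous one with EEENN appended.
So the next term is SSEEENNEEENNEEENN·EEENN.

SSEEENNEEENNEEENNEEENN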